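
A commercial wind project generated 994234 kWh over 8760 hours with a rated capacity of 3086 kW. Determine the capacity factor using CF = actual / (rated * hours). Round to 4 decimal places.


Capacity factor = actual output / maximum possible output
Maximum possible = rated * hours = 3086 * 8760 = 27033360 kWh
CF = 994234 / 27033360
CF = 0.0368

0.0368


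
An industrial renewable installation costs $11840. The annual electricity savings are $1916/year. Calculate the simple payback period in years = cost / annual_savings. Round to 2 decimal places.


Simple payback period = initial cost / annual savings
Payback = 11840 / 1916
Payback = 6.18 years

6.18


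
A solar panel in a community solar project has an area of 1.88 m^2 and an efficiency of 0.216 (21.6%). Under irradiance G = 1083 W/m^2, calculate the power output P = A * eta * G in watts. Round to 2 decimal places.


Use the solar power formula P = A * eta * G.
Given: A = 1.88 m^2, eta = 0.216, G = 1083 W/m^2
P = 1.88 * 0.216 * 1083
P = 439.78 W

439.78


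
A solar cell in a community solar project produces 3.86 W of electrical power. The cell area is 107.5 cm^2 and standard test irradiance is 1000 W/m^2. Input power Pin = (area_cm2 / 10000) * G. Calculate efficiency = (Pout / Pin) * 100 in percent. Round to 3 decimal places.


First compute the input power:
  Pin = area_cm2 / 10000 * G = 107.5 / 10000 * 1000 = 10.75 W
Then compute efficiency:
  Efficiency = (Pout / Pin) * 100 = (3.86 / 10.75) * 100
  Efficiency = 35.907%

35.907


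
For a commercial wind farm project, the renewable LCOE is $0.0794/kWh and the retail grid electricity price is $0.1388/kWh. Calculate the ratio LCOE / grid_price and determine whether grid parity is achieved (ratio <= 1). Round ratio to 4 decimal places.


Compare LCOE to grid price:
  LCOE = $0.0794/kWh, Grid price = $0.1388/kWh
  Ratio = LCOE / grid_price = 0.0794 / 0.1388 = 0.5720
  Grid parity achieved (ratio <= 1)? yes

0.5720


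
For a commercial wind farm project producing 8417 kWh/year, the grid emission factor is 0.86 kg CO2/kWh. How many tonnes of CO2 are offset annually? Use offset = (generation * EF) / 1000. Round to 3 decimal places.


CO2 offset in kg = generation * emission_factor
CO2 offset = 8417 * 0.86 = 7238.62 kg
Convert to tonnes:
  CO2 offset = 7238.62 / 1000 = 7.239 tonnes

7.239


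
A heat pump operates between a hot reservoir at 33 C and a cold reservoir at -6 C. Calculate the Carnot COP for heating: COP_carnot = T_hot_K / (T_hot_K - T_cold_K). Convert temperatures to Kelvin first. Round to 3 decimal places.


Convert to Kelvin:
  T_hot = 33 + 273.15 = 306.15 K
  T_cold = -6 + 273.15 = 267.15 K
Apply Carnot COP formula:
  COP = T_hot_K / (T_hot_K - T_cold_K) = 306.15 / 39.0
  COP = 7.850

7.850


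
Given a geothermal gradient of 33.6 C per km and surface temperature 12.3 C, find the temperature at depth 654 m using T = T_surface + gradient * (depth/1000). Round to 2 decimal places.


Convert depth to km: 654 / 1000 = 0.654 km
Temperature increase = gradient * depth_km = 33.6 * 0.654 = 21.97 C
Temperature at depth = T_surface + delta_T = 12.3 + 21.97
T = 34.27 C

34.27


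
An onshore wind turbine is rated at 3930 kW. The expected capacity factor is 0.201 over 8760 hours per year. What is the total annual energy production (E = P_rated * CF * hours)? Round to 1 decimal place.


Annual energy = rated_kW * capacity_factor * hours_per_year
Given: P_rated = 3930 kW, CF = 0.201, hours = 8760
E = 3930 * 0.201 * 8760
E = 6919786.8 kWh

6919786.8


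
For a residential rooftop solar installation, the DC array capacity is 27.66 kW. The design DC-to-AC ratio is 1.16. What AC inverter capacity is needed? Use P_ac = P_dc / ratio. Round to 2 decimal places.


The inverter AC capacity is determined by the DC/AC ratio.
Given: P_dc = 27.66 kW, DC/AC ratio = 1.16
P_ac = P_dc / ratio = 27.66 / 1.16
P_ac = 23.84 kW

23.84


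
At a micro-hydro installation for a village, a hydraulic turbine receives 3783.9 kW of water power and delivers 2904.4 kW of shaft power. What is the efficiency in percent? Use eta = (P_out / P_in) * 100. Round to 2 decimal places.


Turbine efficiency = (output power / input power) * 100
eta = (2904.4 / 3783.9) * 100
eta = 76.76%

76.76


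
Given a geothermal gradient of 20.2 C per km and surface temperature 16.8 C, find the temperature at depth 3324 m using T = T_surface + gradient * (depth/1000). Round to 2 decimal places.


Convert depth to km: 3324 / 1000 = 3.324 km
Temperature increase = gradient * depth_km = 20.2 * 3.324 = 67.14 C
Temperature at depth = T_surface + delta_T = 16.8 + 67.14
T = 83.94 C

83.94


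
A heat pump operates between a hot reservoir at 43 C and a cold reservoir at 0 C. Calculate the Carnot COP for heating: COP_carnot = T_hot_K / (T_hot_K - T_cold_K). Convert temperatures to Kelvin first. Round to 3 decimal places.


Convert to Kelvin:
  T_hot = 43 + 273.15 = 316.15 K
  T_cold = 0 + 273.15 = 273.15 K
Apply Carnot COP formula:
  COP = T_hot_K / (T_hot_K - T_cold_K) = 316.15 / 43.0
  COP = 7.352

7.352


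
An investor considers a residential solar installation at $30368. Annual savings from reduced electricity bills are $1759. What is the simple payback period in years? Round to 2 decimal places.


Simple payback period = initial cost / annual savings
Payback = 30368 / 1759
Payback = 17.26 years

17.26


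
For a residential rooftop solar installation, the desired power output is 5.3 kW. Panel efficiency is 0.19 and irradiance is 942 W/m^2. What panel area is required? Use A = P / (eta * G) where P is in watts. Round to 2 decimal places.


Convert target power to watts: P = 5.3 * 1000 = 5300.0 W
Compute denominator: eta * G = 0.19 * 942 = 178.98
Required area A = P / (eta * G) = 5300.0 / 178.98
A = 29.61 m^2

29.61


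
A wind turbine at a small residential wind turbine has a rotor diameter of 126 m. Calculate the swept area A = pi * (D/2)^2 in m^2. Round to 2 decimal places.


Compute the rotor radius:
  r = D / 2 = 126 / 2 = 63.0 m
Calculate swept area:
  A = pi * r^2 = pi * 63.0^2
  A = 12468.98 m^2

12468.98


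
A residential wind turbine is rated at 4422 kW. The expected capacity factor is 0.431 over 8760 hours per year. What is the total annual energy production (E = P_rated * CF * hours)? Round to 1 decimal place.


Annual energy = rated_kW * capacity_factor * hours_per_year
Given: P_rated = 4422 kW, CF = 0.431, hours = 8760
E = 4422 * 0.431 * 8760
E = 16695526.3 kWh

16695526.3


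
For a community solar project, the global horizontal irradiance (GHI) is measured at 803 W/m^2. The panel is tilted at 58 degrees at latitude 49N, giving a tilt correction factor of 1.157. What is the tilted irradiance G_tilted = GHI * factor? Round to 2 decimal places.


Identify the given values:
  GHI = 803 W/m^2, tilt correction factor = 1.157
Apply the formula G_tilted = GHI * factor:
  G_tilted = 803 * 1.157
  G_tilted = 929.07 W/m^2

929.07


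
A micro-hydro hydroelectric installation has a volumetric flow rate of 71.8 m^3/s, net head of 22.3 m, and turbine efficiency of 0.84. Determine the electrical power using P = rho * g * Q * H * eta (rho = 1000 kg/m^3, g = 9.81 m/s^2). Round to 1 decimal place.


Apply the hydropower formula P = rho * g * Q * H * eta
rho * g = 1000 * 9.81 = 9810.0
P = 9810.0 * 71.8 * 22.3 * 0.84
P = 13194034.1 W

13194034.1


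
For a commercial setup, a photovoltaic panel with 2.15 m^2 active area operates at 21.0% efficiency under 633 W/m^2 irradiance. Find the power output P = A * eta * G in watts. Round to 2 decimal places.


Use the solar power formula P = A * eta * G.
Given: A = 2.15 m^2, eta = 0.21, G = 633 W/m^2
P = 2.15 * 0.21 * 633
P = 285.80 W

285.80


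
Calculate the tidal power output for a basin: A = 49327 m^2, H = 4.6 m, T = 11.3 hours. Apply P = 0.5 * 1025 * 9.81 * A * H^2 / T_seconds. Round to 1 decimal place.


Convert period to seconds: T = 11.3 * 3600 = 40680.0 s
H^2 = 4.6^2 = 21.16
P = 0.5 * rho * g * A * H^2 / T
P = 0.5 * 1025 * 9.81 * 49327 * 21.16 / 40680.0
P = 128997.8 W

128997.8


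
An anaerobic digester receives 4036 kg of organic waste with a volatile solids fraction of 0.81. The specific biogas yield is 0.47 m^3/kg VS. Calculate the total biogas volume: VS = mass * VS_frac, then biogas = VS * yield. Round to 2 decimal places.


Compute volatile solids:
  VS = mass * VS_fraction = 4036 * 0.81 = 3269.16 kg
Calculate biogas volume:
  Biogas = VS * specific_yield = 3269.16 * 0.47
  Biogas = 1536.51 m^3

1536.51


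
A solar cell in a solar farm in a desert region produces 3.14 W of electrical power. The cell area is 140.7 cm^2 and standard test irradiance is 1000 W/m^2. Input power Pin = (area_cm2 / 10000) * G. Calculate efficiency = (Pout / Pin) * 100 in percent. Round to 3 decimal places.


First compute the input power:
  Pin = area_cm2 / 10000 * G = 140.7 / 10000 * 1000 = 14.07 W
Then compute efficiency:
  Efficiency = (Pout / Pin) * 100 = (3.14 / 14.07) * 100
  Efficiency = 22.317%

22.317


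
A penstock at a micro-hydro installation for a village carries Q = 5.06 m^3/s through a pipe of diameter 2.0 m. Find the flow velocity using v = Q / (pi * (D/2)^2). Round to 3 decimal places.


Compute pipe cross-sectional area:
  A = pi * (D/2)^2 = pi * (2.0/2)^2 = 3.1416 m^2
Calculate velocity:
  v = Q / A = 5.06 / 3.1416
  v = 1.611 m/s

1.611


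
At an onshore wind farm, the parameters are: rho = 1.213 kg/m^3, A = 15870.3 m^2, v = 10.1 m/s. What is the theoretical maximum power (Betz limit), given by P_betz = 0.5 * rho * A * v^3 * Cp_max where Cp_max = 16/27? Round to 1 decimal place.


The Betz coefficient Cp_max = 16/27 = 0.5926
v^3 = 10.1^3 = 1030.301
P_betz = 0.5 * rho * A * v^3 * Cp_max
P_betz = 0.5 * 1.213 * 15870.3 * 1030.301 * 0.5926
P_betz = 5876737.4 W

5876737.4


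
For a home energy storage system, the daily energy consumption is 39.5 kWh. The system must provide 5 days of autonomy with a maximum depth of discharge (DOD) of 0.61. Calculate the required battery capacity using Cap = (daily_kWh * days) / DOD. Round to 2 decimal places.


Total energy needed = daily * days = 39.5 * 5 = 197.5 kWh
Account for depth of discharge:
  Cap = total_energy / DOD = 197.5 / 0.61
  Cap = 323.77 kWh

323.77


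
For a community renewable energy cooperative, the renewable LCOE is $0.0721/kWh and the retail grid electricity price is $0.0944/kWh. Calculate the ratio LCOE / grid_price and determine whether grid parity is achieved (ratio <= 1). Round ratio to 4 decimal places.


Compare LCOE to grid price:
  LCOE = $0.0721/kWh, Grid price = $0.0944/kWh
  Ratio = LCOE / grid_price = 0.0721 / 0.0944 = 0.7638
  Grid parity achieved (ratio <= 1)? yes

0.7638


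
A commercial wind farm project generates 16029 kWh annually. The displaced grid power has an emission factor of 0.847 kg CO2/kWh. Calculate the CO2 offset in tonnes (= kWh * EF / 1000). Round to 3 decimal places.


CO2 offset in kg = generation * emission_factor
CO2 offset = 16029 * 0.847 = 13576.56 kg
Convert to tonnes:
  CO2 offset = 13576.56 / 1000 = 13.577 tonnes

13.577


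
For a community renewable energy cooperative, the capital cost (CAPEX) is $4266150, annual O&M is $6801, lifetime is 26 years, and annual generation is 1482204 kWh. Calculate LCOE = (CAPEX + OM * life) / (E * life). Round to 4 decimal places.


Total cost = CAPEX + OM * lifetime = 4266150 + 6801 * 26 = 4266150 + 176826 = 4442976
Total generation = annual * lifetime = 1482204 * 26 = 38537304 kWh
LCOE = 4442976 / 38537304
LCOE = 0.1153 $/kWh

0.1153


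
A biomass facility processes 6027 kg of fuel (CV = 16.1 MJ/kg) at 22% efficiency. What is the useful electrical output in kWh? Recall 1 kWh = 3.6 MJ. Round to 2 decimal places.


Total energy = mass * CV = 6027 * 16.1 = 97034.7 MJ
Useful energy = total * eta = 97034.7 * 0.22 = 21347.63 MJ
Convert to kWh: 21347.63 / 3.6
Useful energy = 5929.90 kWh

5929.90


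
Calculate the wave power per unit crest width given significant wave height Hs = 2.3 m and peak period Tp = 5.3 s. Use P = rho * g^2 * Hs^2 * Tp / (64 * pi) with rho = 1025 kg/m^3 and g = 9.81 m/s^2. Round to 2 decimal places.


Apply wave power formula:
  g^2 = 9.81^2 = 96.2361
  Hs^2 = 2.3^2 = 5.29
  Numerator = rho * g^2 * Hs^2 * Tp = 1025 * 96.2361 * 5.29 * 5.3 = 2765625.82
  Denominator = 64 * pi = 201.0619
  P = 2765625.82 / 201.0619 = 13755.09 W/m

13755.09


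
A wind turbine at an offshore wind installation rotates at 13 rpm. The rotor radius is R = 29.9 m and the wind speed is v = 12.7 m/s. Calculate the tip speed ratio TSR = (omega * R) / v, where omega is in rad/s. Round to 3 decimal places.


Convert rotational speed to rad/s:
  omega = 13 * 2 * pi / 60 = 1.3614 rad/s
Compute tip speed:
  v_tip = omega * R = 1.3614 * 29.9 = 40.705 m/s
Tip speed ratio:
  TSR = v_tip / v_wind = 40.705 / 12.7 = 3.205

3.205


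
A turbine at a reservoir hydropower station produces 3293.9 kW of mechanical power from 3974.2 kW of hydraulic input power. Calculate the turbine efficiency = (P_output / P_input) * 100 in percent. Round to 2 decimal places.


Turbine efficiency = (output power / input power) * 100
eta = (3293.9 / 3974.2) * 100
eta = 82.88%

82.88


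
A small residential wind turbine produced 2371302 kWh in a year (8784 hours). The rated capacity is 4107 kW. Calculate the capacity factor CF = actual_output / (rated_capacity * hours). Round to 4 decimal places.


Capacity factor = actual output / maximum possible output
Maximum possible = rated * hours = 4107 * 8784 = 36075888 kWh
CF = 2371302 / 36075888
CF = 0.0657

0.0657


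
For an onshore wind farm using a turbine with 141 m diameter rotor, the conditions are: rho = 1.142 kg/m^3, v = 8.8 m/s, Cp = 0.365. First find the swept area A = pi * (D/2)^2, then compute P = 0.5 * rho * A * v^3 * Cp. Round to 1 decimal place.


Step 1 -- Compute swept area:
  A = pi * (D/2)^2 = pi * (141/2)^2 = 15614.5 m^2
Step 2 -- Apply wind power equation:
  P = 0.5 * rho * A * v^3 * Cp
  v^3 = 8.8^3 = 681.472
  P = 0.5 * 1.142 * 15614.5 * 681.472 * 0.365
  P = 2217711.7 W

2217711.7


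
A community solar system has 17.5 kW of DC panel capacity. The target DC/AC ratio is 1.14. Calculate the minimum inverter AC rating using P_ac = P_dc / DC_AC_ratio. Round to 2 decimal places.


The inverter AC capacity is determined by the DC/AC ratio.
Given: P_dc = 17.5 kW, DC/AC ratio = 1.14
P_ac = P_dc / ratio = 17.5 / 1.14
P_ac = 15.35 kW

15.35


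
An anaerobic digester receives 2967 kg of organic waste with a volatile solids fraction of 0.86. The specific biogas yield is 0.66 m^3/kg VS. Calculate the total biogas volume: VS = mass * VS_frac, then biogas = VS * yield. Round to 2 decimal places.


Compute volatile solids:
  VS = mass * VS_fraction = 2967 * 0.86 = 2551.62 kg
Calculate biogas volume:
  Biogas = VS * specific_yield = 2551.62 * 0.66
  Biogas = 1684.07 m^3

1684.07


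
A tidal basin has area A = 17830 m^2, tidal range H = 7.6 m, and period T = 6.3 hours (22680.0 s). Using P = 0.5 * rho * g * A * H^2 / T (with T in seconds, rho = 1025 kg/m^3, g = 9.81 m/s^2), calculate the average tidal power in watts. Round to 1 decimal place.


Convert period to seconds: T = 6.3 * 3600 = 22680.0 s
H^2 = 7.6^2 = 57.76
P = 0.5 * rho * g * A * H^2 / T
P = 0.5 * 1025 * 9.81 * 17830 * 57.76 / 22680.0
P = 228296.0 W

228296.0


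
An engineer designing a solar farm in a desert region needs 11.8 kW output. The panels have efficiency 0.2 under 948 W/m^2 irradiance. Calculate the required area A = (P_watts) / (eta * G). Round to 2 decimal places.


Convert target power to watts: P = 11.8 * 1000 = 11800.0 W
Compute denominator: eta * G = 0.2 * 948 = 189.6
Required area A = P / (eta * G) = 11800.0 / 189.6
A = 62.24 m^2

62.24


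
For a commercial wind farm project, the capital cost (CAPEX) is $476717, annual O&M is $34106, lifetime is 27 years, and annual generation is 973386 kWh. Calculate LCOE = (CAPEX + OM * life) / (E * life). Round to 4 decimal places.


Total cost = CAPEX + OM * lifetime = 476717 + 34106 * 27 = 476717 + 920862 = 1397579
Total generation = annual * lifetime = 973386 * 27 = 26281422 kWh
LCOE = 1397579 / 26281422
LCOE = 0.0532 $/kWh

0.0532


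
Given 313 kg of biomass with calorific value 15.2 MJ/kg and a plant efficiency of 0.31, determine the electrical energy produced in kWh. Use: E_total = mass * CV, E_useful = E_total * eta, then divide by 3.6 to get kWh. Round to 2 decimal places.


Total energy = mass * CV = 313 * 15.2 = 4757.6 MJ
Useful energy = total * eta = 4757.6 * 0.31 = 1474.86 MJ
Convert to kWh: 1474.86 / 3.6
Useful energy = 409.68 kWh

409.68


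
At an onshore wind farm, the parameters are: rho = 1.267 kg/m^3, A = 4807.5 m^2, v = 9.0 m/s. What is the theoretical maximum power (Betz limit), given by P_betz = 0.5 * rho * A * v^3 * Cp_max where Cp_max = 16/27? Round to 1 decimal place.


The Betz coefficient Cp_max = 16/27 = 0.5926
v^3 = 9.0^3 = 729.0
P_betz = 0.5 * rho * A * v^3 * Cp_max
P_betz = 0.5 * 1.267 * 4807.5 * 729.0 * 0.5926
P_betz = 1315678.1 W

1315678.1


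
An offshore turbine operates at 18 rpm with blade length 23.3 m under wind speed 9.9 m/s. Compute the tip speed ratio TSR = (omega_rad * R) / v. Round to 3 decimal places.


Convert rotational speed to rad/s:
  omega = 18 * 2 * pi / 60 = 1.885 rad/s
Compute tip speed:
  v_tip = omega * R = 1.885 * 23.3 = 43.919 m/s
Tip speed ratio:
  TSR = v_tip / v_wind = 43.919 / 9.9 = 4.436

4.436


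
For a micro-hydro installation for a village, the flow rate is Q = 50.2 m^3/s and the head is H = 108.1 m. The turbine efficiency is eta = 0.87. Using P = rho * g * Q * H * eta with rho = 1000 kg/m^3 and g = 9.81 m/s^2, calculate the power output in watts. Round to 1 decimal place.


Apply the hydropower formula P = rho * g * Q * H * eta
rho * g = 1000 * 9.81 = 9810.0
P = 9810.0 * 50.2 * 108.1 * 0.87
P = 46314573.7 W

46314573.7


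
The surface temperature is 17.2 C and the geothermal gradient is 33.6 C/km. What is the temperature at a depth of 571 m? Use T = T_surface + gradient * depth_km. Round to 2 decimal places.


Convert depth to km: 571 / 1000 = 0.571 km
Temperature increase = gradient * depth_km = 33.6 * 0.571 = 19.19 C
Temperature at depth = T_surface + delta_T = 17.2 + 19.19
T = 36.39 C

36.39


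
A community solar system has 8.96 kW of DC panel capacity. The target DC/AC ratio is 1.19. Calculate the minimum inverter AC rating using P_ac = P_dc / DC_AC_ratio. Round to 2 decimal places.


The inverter AC capacity is determined by the DC/AC ratio.
Given: P_dc = 8.96 kW, DC/AC ratio = 1.19
P_ac = P_dc / ratio = 8.96 / 1.19
P_ac = 7.53 kW

7.53


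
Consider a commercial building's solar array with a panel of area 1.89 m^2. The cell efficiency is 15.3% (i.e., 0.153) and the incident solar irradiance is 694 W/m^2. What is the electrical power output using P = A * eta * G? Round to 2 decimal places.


Use the solar power formula P = A * eta * G.
Given: A = 1.89 m^2, eta = 0.153, G = 694 W/m^2
P = 1.89 * 0.153 * 694
P = 200.68 W

200.68


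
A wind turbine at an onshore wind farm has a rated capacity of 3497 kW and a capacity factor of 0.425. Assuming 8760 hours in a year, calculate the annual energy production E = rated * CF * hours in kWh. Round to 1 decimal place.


Annual energy = rated_kW * capacity_factor * hours_per_year
Given: P_rated = 3497 kW, CF = 0.425, hours = 8760
E = 3497 * 0.425 * 8760
E = 13019331.0 kWh

13019331.0


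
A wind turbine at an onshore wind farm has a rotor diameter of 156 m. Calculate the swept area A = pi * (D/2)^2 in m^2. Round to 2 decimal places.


Compute the rotor radius:
  r = D / 2 = 156 / 2 = 78.0 m
Calculate swept area:
  A = pi * r^2 = pi * 78.0^2
  A = 19113.45 m^2

19113.45


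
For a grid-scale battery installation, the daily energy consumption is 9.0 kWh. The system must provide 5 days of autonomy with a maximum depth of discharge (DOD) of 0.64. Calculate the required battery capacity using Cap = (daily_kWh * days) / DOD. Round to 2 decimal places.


Total energy needed = daily * days = 9.0 * 5 = 45.0 kWh
Account for depth of discharge:
  Cap = total_energy / DOD = 45.0 / 0.64
  Cap = 70.31 kWh

70.31


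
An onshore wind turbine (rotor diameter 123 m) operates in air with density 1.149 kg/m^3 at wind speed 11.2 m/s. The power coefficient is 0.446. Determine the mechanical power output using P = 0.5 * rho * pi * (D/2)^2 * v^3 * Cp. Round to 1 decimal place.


Step 1 -- Compute swept area:
  A = pi * (D/2)^2 = pi * (123/2)^2 = 11882.29 m^2
Step 2 -- Apply wind power equation:
  P = 0.5 * rho * A * v^3 * Cp
  v^3 = 11.2^3 = 1404.928
  P = 0.5 * 1.149 * 11882.29 * 1404.928 * 0.446
  P = 4277392.1 W

4277392.1


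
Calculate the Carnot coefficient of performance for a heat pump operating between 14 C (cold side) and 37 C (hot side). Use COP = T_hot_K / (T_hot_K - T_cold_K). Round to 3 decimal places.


Convert to Kelvin:
  T_hot = 37 + 273.15 = 310.15 K
  T_cold = 14 + 273.15 = 287.15 K
Apply Carnot COP formula:
  COP = T_hot_K / (T_hot_K - T_cold_K) = 310.15 / 23.0
  COP = 13.485

13.485


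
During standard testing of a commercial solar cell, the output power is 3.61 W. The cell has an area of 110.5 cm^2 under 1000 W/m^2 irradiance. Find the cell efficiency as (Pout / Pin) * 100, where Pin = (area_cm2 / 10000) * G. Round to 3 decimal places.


First compute the input power:
  Pin = area_cm2 / 10000 * G = 110.5 / 10000 * 1000 = 11.05 W
Then compute efficiency:
  Efficiency = (Pout / Pin) * 100 = (3.61 / 11.05) * 100
  Efficiency = 32.670%

32.670


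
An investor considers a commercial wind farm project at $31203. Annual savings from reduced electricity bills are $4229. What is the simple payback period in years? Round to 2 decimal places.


Simple payback period = initial cost / annual savings
Payback = 31203 / 4229
Payback = 7.38 years

7.38


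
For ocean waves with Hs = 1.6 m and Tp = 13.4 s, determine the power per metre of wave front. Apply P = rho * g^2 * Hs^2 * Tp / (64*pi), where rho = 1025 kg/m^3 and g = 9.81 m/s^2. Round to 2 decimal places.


Apply wave power formula:
  g^2 = 9.81^2 = 96.2361
  Hs^2 = 1.6^2 = 2.56
  Numerator = rho * g^2 * Hs^2 * Tp = 1025 * 96.2361 * 2.56 * 13.4 = 3383815.25
  Denominator = 64 * pi = 201.0619
  P = 3383815.25 / 201.0619 = 16829.72 W/m

16829.72


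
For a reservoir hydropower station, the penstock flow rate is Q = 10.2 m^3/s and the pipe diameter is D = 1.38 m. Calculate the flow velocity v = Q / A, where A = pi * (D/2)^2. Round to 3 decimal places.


Compute pipe cross-sectional area:
  A = pi * (D/2)^2 = pi * (1.38/2)^2 = 1.4957 m^2
Calculate velocity:
  v = Q / A = 10.2 / 1.4957
  v = 6.819 m/s

6.819


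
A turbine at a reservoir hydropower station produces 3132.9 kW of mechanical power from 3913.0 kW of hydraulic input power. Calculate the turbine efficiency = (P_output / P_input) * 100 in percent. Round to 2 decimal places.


Turbine efficiency = (output power / input power) * 100
eta = (3132.9 / 3913.0) * 100
eta = 80.06%

80.06


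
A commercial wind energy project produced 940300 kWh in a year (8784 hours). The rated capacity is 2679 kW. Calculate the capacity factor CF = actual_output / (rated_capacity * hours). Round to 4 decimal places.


Capacity factor = actual output / maximum possible output
Maximum possible = rated * hours = 2679 * 8784 = 23532336 kWh
CF = 940300 / 23532336
CF = 0.0400

0.0400


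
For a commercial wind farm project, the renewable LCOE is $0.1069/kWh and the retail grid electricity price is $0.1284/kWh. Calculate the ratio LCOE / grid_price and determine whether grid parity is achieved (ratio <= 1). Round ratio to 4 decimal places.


Compare LCOE to grid price:
  LCOE = $0.1069/kWh, Grid price = $0.1284/kWh
  Ratio = LCOE / grid_price = 0.1069 / 0.1284 = 0.8326
  Grid parity achieved (ratio <= 1)? yes

0.8326


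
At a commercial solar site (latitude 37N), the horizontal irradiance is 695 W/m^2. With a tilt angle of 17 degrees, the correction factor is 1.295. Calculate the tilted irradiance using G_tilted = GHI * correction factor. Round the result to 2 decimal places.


Identify the given values:
  GHI = 695 W/m^2, tilt correction factor = 1.295
Apply the formula G_tilted = GHI * factor:
  G_tilted = 695 * 1.295
  G_tilted = 900.03 W/m^2

900.03


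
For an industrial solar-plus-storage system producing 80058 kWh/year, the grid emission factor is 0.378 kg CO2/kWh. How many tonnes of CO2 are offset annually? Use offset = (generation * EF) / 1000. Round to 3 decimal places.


CO2 offset in kg = generation * emission_factor
CO2 offset = 80058 * 0.378 = 30261.92 kg
Convert to tonnes:
  CO2 offset = 30261.92 / 1000 = 30.262 tonnes

30.262


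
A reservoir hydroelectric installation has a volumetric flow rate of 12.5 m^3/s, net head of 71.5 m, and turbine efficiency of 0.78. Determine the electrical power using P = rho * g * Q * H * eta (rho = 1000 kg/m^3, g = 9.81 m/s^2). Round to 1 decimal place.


Apply the hydropower formula P = rho * g * Q * H * eta
rho * g = 1000 * 9.81 = 9810.0
P = 9810.0 * 12.5 * 71.5 * 0.78
P = 6838796.3 W

6838796.3


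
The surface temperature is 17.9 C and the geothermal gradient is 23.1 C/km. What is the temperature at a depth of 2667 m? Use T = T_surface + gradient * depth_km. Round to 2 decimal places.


Convert depth to km: 2667 / 1000 = 2.667 km
Temperature increase = gradient * depth_km = 23.1 * 2.667 = 61.61 C
Temperature at depth = T_surface + delta_T = 17.9 + 61.61
T = 79.51 C

79.51


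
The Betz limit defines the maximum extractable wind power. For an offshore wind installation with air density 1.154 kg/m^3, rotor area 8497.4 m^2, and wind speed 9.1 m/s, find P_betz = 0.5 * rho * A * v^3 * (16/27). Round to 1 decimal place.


The Betz coefficient Cp_max = 16/27 = 0.5926
v^3 = 9.1^3 = 753.571
P_betz = 0.5 * rho * A * v^3 * Cp_max
P_betz = 0.5 * 1.154 * 8497.4 * 753.571 * 0.5926
P_betz = 2189486.5 W

2189486.5


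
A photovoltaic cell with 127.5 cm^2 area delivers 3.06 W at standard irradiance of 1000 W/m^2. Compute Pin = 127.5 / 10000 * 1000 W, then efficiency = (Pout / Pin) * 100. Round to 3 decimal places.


First compute the input power:
  Pin = area_cm2 / 10000 * G = 127.5 / 10000 * 1000 = 12.75 W
Then compute efficiency:
  Efficiency = (Pout / Pin) * 100 = (3.06 / 12.75) * 100
  Efficiency = 24.000%

24.000


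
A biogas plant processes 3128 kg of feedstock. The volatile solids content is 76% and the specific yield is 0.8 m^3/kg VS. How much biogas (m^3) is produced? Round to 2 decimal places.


Compute volatile solids:
  VS = mass * VS_fraction = 3128 * 0.76 = 2377.28 kg
Calculate biogas volume:
  Biogas = VS * specific_yield = 2377.28 * 0.8
  Biogas = 1901.82 m^3

1901.82


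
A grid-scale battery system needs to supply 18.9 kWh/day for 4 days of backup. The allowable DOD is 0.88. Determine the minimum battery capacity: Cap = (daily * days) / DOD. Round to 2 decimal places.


Total energy needed = daily * days = 18.9 * 4 = 75.6 kWh
Account for depth of discharge:
  Cap = total_energy / DOD = 75.6 / 0.88
  Cap = 85.91 kWh

85.91


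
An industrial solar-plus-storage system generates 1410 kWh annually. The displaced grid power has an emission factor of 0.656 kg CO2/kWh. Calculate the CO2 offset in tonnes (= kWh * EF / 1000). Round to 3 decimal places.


CO2 offset in kg = generation * emission_factor
CO2 offset = 1410 * 0.656 = 924.96 kg
Convert to tonnes:
  CO2 offset = 924.96 / 1000 = 0.925 tonnes

0.925


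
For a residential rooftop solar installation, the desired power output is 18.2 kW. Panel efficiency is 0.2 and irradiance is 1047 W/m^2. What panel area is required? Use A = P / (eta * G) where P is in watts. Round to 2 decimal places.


Convert target power to watts: P = 18.2 * 1000 = 18200.0 W
Compute denominator: eta * G = 0.2 * 1047 = 209.4
Required area A = P / (eta * G) = 18200.0 / 209.4
A = 86.91 m^2

86.91


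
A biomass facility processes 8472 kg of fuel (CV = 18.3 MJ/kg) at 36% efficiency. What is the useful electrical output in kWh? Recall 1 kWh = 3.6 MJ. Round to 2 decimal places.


Total energy = mass * CV = 8472 * 18.3 = 155037.6 MJ
Useful energy = total * eta = 155037.6 * 0.36 = 55813.54 MJ
Convert to kWh: 55813.54 / 3.6
Useful energy = 15503.76 kWh

15503.76


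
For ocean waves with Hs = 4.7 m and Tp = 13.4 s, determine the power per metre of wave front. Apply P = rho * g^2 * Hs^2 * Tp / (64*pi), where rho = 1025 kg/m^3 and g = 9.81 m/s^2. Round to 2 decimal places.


Apply wave power formula:
  g^2 = 9.81^2 = 96.2361
  Hs^2 = 4.7^2 = 22.09
  Numerator = rho * g^2 * Hs^2 * Tp = 1025 * 96.2361 * 22.09 * 13.4 = 29198624.59
  Denominator = 64 * pi = 201.0619
  P = 29198624.59 / 201.0619 = 145222.04 W/m

145222.04


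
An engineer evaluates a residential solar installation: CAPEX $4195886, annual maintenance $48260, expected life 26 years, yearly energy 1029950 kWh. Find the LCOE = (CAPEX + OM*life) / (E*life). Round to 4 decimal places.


Total cost = CAPEX + OM * lifetime = 4195886 + 48260 * 26 = 4195886 + 1254760 = 5450646
Total generation = annual * lifetime = 1029950 * 26 = 26778700 kWh
LCOE = 5450646 / 26778700
LCOE = 0.2035 $/kWh

0.2035


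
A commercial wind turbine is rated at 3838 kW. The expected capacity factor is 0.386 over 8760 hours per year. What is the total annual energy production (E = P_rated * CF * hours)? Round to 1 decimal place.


Annual energy = rated_kW * capacity_factor * hours_per_year
Given: P_rated = 3838 kW, CF = 0.386, hours = 8760
E = 3838 * 0.386 * 8760
E = 12977659.7 kWh

12977659.7


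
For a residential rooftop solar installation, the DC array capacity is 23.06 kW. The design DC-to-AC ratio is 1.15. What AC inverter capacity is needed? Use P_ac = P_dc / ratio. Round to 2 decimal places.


The inverter AC capacity is determined by the DC/AC ratio.
Given: P_dc = 23.06 kW, DC/AC ratio = 1.15
P_ac = P_dc / ratio = 23.06 / 1.15
P_ac = 20.05 kW

20.05


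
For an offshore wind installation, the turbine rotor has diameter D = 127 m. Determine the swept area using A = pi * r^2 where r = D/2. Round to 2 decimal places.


Compute the rotor radius:
  r = D / 2 = 127 / 2 = 63.5 m
Calculate swept area:
  A = pi * r^2 = pi * 63.5^2
  A = 12667.69 m^2

12667.69


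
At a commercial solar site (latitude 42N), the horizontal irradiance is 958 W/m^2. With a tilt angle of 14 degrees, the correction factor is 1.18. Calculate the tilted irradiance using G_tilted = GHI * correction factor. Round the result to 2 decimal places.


Identify the given values:
  GHI = 958 W/m^2, tilt correction factor = 1.18
Apply the formula G_tilted = GHI * factor:
  G_tilted = 958 * 1.18
  G_tilted = 1130.44 W/m^2

1130.44


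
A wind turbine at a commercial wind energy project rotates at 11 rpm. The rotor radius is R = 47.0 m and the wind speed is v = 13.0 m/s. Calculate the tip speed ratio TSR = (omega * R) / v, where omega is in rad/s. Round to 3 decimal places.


Convert rotational speed to rad/s:
  omega = 11 * 2 * pi / 60 = 1.1519 rad/s
Compute tip speed:
  v_tip = omega * R = 1.1519 * 47.0 = 54.14 m/s
Tip speed ratio:
  TSR = v_tip / v_wind = 54.14 / 13.0 = 4.165

4.165


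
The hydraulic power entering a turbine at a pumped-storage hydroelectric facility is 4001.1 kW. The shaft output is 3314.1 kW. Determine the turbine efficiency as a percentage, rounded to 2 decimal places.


Turbine efficiency = (output power / input power) * 100
eta = (3314.1 / 4001.1) * 100
eta = 82.83%

82.83


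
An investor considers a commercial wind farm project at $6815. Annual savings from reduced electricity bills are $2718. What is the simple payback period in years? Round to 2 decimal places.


Simple payback period = initial cost / annual savings
Payback = 6815 / 2718
Payback = 2.51 years

2.51


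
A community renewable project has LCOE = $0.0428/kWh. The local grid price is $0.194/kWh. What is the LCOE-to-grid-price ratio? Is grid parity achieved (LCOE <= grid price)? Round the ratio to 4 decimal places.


Compare LCOE to grid price:
  LCOE = $0.0428/kWh, Grid price = $0.194/kWh
  Ratio = LCOE / grid_price = 0.0428 / 0.194 = 0.2206
  Grid parity achieved (ratio <= 1)? yes

0.2206


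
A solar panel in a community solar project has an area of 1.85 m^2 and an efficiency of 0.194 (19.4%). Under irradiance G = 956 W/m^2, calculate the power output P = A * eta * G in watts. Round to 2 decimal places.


Use the solar power formula P = A * eta * G.
Given: A = 1.85 m^2, eta = 0.194, G = 956 W/m^2
P = 1.85 * 0.194 * 956
P = 343.11 W

343.11


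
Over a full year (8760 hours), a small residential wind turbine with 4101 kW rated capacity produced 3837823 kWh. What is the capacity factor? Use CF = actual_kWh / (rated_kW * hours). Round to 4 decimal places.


Capacity factor = actual output / maximum possible output
Maximum possible = rated * hours = 4101 * 8760 = 35924760 kWh
CF = 3837823 / 35924760
CF = 0.1068

0.1068


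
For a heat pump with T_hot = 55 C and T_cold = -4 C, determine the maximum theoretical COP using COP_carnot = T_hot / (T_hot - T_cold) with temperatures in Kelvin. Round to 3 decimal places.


Convert to Kelvin:
  T_hot = 55 + 273.15 = 328.15 K
  T_cold = -4 + 273.15 = 269.15 K
Apply Carnot COP formula:
  COP = T_hot_K / (T_hot_K - T_cold_K) = 328.15 / 59.0
  COP = 5.562

5.562


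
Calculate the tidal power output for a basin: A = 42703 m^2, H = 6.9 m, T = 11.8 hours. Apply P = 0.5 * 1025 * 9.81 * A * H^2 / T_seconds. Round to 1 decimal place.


Convert period to seconds: T = 11.8 * 3600 = 42480.0 s
H^2 = 6.9^2 = 47.61
P = 0.5 * rho * g * A * H^2 / T
P = 0.5 * 1025 * 9.81 * 42703 * 47.61 / 42480.0
P = 240621.8 W

240621.8


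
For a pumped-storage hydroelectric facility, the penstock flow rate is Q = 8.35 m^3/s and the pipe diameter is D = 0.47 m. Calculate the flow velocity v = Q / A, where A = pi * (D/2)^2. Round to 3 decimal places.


Compute pipe cross-sectional area:
  A = pi * (D/2)^2 = pi * (0.47/2)^2 = 0.1735 m^2
Calculate velocity:
  v = Q / A = 8.35 / 0.1735
  v = 48.128 m/s

48.128


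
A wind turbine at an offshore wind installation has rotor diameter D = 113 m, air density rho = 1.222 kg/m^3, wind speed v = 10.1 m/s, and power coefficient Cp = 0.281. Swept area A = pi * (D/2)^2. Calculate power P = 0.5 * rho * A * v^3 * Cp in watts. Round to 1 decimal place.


Step 1 -- Compute swept area:
  A = pi * (D/2)^2 = pi * (113/2)^2 = 10028.75 m^2
Step 2 -- Apply wind power equation:
  P = 0.5 * rho * A * v^3 * Cp
  v^3 = 10.1^3 = 1030.301
  P = 0.5 * 1.222 * 10028.75 * 1030.301 * 0.281
  P = 1774019.6 W

1774019.6


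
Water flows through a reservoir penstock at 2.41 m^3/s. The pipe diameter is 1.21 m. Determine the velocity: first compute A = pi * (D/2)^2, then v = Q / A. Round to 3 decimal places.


Compute pipe cross-sectional area:
  A = pi * (D/2)^2 = pi * (1.21/2)^2 = 1.1499 m^2
Calculate velocity:
  v = Q / A = 2.41 / 1.1499
  v = 2.096 m/s

2.096


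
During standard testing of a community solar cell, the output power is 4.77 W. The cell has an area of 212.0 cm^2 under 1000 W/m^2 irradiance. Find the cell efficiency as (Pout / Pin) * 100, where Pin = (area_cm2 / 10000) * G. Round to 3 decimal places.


First compute the input power:
  Pin = area_cm2 / 10000 * G = 212.0 / 10000 * 1000 = 21.2 W
Then compute efficiency:
  Efficiency = (Pout / Pin) * 100 = (4.77 / 21.2) * 100
  Efficiency = 22.500%

22.500


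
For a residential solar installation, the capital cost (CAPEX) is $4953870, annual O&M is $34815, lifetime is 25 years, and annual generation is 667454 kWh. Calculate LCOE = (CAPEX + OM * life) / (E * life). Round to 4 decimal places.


Total cost = CAPEX + OM * lifetime = 4953870 + 34815 * 25 = 4953870 + 870375 = 5824245
Total generation = annual * lifetime = 667454 * 25 = 16686350 kWh
LCOE = 5824245 / 16686350
LCOE = 0.3490 $/kWh

0.3490


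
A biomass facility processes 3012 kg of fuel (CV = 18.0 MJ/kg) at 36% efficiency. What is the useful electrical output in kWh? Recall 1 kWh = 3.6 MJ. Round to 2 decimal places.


Total energy = mass * CV = 3012 * 18.0 = 54216.0 MJ
Useful energy = total * eta = 54216.0 * 0.36 = 19517.76 MJ
Convert to kWh: 19517.76 / 3.6
Useful energy = 5421.60 kWh

5421.60


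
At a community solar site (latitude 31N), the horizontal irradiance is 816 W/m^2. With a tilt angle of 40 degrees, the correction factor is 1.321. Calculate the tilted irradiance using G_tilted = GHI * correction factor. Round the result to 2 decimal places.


Identify the given values:
  GHI = 816 W/m^2, tilt correction factor = 1.321
Apply the formula G_tilted = GHI * factor:
  G_tilted = 816 * 1.321
  G_tilted = 1077.94 W/m^2

1077.94


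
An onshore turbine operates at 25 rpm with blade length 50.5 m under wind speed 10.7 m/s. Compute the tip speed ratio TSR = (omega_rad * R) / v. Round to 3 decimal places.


Convert rotational speed to rad/s:
  omega = 25 * 2 * pi / 60 = 2.618 rad/s
Compute tip speed:
  v_tip = omega * R = 2.618 * 50.5 = 132.209 m/s
Tip speed ratio:
  TSR = v_tip / v_wind = 132.209 / 10.7 = 12.356

12.356


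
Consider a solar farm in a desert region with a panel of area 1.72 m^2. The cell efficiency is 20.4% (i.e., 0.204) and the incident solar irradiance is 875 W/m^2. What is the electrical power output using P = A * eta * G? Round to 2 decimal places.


Use the solar power formula P = A * eta * G.
Given: A = 1.72 m^2, eta = 0.204, G = 875 W/m^2
P = 1.72 * 0.204 * 875
P = 307.02 W

307.02


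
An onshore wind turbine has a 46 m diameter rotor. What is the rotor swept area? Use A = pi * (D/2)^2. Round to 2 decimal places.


Compute the rotor radius:
  r = D / 2 = 46 / 2 = 23.0 m
Calculate swept area:
  A = pi * r^2 = pi * 23.0^2
  A = 1661.90 m^2

1661.90


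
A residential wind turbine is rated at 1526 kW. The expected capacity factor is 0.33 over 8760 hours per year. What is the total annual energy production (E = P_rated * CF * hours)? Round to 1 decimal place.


Annual energy = rated_kW * capacity_factor * hours_per_year
Given: P_rated = 1526 kW, CF = 0.33, hours = 8760
E = 1526 * 0.33 * 8760
E = 4411360.8 kWh

4411360.8


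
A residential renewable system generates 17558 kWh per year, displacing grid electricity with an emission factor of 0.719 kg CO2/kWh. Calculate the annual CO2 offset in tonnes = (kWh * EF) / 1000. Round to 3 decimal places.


CO2 offset in kg = generation * emission_factor
CO2 offset = 17558 * 0.719 = 12624.2 kg
Convert to tonnes:
  CO2 offset = 12624.2 / 1000 = 12.624 tonnes

12.624


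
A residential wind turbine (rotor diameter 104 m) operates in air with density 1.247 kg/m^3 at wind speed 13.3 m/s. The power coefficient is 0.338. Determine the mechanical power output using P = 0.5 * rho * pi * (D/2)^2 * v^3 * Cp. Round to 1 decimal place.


Step 1 -- Compute swept area:
  A = pi * (D/2)^2 = pi * (104/2)^2 = 8494.87 m^2
Step 2 -- Apply wind power equation:
  P = 0.5 * rho * A * v^3 * Cp
  v^3 = 13.3^3 = 2352.637
  P = 0.5 * 1.247 * 8494.87 * 2352.637 * 0.338
  P = 4211769.9 W

4211769.9


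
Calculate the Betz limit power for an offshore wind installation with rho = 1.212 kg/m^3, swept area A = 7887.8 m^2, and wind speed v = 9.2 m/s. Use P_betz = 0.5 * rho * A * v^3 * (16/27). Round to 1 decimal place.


The Betz coefficient Cp_max = 16/27 = 0.5926
v^3 = 9.2^3 = 778.688
P_betz = 0.5 * rho * A * v^3 * Cp_max
P_betz = 0.5 * 1.212 * 7887.8 * 778.688 * 0.5926
P_betz = 2205709.0 W

2205709.0


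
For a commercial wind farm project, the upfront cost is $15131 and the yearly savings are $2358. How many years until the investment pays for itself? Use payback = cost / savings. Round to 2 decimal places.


Simple payback period = initial cost / annual savings
Payback = 15131 / 2358
Payback = 6.42 years

6.42


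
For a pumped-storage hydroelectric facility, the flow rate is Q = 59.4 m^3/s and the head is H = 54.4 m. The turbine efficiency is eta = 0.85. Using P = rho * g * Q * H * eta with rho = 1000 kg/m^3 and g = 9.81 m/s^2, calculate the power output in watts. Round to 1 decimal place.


Apply the hydropower formula P = rho * g * Q * H * eta
rho * g = 1000 * 9.81 = 9810.0
P = 9810.0 * 59.4 * 54.4 * 0.85
P = 26944695.4 W

26944695.4
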